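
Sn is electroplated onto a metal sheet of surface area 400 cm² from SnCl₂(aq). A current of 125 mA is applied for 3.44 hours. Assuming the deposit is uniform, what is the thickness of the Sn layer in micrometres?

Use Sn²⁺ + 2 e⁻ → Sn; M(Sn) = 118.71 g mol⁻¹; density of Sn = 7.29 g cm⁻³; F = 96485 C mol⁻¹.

Q = I·t = 0.1250 × 12384 = 1548 C; n(e⁻) = 0.01604 mol.
n(Sn) = n(e⁻)/2 = 0.008022 mol, so m = 0.008022 × 118.71 = 0.9523 g.
Volume = m/ρ = 0.9523 / 7.29 = 0.1306 cm³.
Thickness = V/A = 0.1306 / 400 = 3.27 × 10⁻⁴ cm = 3.27 μm.

3.27 μm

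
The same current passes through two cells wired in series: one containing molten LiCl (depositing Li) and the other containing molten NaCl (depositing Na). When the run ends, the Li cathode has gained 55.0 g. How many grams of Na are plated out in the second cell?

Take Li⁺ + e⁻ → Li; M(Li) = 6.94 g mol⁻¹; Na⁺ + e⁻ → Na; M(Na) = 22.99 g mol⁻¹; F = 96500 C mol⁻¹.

182 g

n(Li) = 55.0 / 6.94 = 7.925 mol.
Since Li⁺ + e⁻ → Li, n(e⁻) passed = 1 × 7.925 = 7.925 mol.
Cells in series carry the same charge, so the same 7.925 mol of electrons passes through cell 2.
Na⁺ + e⁻ → Na, so n(Na) = 7.925 / 1 = 7.925 mol.
m(Na) = 7.925 × 22.99 = 182 g.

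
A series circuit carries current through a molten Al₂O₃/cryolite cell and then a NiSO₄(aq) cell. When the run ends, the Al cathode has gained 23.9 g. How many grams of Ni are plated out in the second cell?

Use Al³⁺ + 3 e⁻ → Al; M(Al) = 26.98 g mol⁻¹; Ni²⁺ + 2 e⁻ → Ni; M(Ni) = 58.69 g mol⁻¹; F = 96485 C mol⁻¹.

78.0 g

n(Al) = 23.9 / 26.98 = 0.8858 mol.
Since Al³⁺ + 3 e⁻ → Al, n(e⁻) passed = 3 × 0.8858 = 2.658 mol.
Cells in series carry the same charge, so the same 2.658 mol of electrons passes through cell 2.
Ni²⁺ + 2 e⁻ → Ni, so n(Ni) = 2.658 / 2 = 1.329 mol.
m(Ni) = 1.329 × 58.69 = 78.0 g.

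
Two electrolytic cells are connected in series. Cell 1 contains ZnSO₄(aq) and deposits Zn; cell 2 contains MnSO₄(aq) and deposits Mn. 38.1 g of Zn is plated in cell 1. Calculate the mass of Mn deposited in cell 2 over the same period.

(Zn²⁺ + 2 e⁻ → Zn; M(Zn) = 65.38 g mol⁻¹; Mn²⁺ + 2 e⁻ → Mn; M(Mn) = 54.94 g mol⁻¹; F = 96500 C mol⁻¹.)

32.0 g

n(Zn) = 38.1 / 65.38 = 0.5827 mol.
Since Zn²⁺ + 2 e⁻ → Zn, n(e⁻) passed = 2 × 0.5827 = 1.165 mol.
Cells in series carry the same charge, so the same 1.165 mol of electrons passes through cell 2.
Mn²⁺ + 2 e⁻ → Mn, so n(Mn) = 1.165 / 2 = 0.5827 mol.
m(Mn) = 0.5827 × 54.94 = 32.0 g.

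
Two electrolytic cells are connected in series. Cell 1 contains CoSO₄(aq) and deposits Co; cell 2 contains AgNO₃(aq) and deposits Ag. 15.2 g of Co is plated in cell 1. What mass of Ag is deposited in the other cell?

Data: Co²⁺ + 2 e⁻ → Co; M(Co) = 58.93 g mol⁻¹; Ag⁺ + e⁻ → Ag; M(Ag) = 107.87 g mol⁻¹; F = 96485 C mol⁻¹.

55.6 g

n(Co) = 15.2 / 58.93 = 0.2579 mol.
Since Co²⁺ + 2 e⁻ → Co, n(e⁻) passed = 2 × 0.2579 = 0.5159 mol.
Cells in series carry the same charge, so the same 0.5159 mol of electrons passes through cell 2.
Ag⁺ + e⁻ → Ag, so n(Ag) = 0.5159 / 1 = 0.5159 mol.
m(Ag) = 0.5159 × 107.87 = 55.6 g.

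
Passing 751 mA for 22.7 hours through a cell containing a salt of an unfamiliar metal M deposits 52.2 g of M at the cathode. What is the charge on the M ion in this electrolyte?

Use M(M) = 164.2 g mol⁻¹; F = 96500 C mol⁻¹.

+2

Q = I·t = 0.7510 A × 81720 s = 61370 C, so n(e⁻) = 61370/96500 = 0.6360 mol.
n(M) deposited = 52.2 / 164.2 = 0.3179 mol.
Electrons per atom = n(e⁻)/n(M) = 0.6360 / 0.3179 = 2.00 ≈ 2, so the ion is M²⁺.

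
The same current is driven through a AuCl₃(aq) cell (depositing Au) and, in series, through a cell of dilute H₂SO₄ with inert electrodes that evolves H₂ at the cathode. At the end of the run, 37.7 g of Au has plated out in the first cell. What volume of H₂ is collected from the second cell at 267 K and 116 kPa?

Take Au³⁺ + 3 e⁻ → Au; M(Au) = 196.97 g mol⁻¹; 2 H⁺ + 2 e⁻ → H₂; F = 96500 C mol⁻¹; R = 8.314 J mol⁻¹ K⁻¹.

n(Au) = 37.7 / 196.97 = 0.1914 mol, so n(e⁻) = 3 × 0.1914 = 0.5742 mol.
The cells are in series, so the same 0.5742 mol of electrons passes through the second cell.
2 H⁺ + 2 e⁻ → H₂ — 2 mol e⁻ per mol H₂, so n(H₂) = 0.5742/2 = 0.2871 mol.
V = nRT/P = (0.2871 × 8.314 × 267) / (116 × 10³) = 0.00549 m³ = 5.49 L.

5.49 L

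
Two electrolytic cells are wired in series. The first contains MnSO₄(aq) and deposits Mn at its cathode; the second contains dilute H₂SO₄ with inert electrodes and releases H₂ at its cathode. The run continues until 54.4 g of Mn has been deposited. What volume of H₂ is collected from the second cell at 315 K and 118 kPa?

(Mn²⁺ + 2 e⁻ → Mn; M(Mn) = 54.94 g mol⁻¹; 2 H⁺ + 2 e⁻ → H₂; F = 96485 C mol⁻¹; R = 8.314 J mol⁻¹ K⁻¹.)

22.0 L

n(Mn) = 54.4 / 54.94 = 0.9902 mol, so n(e⁻) = 2 × 0.9902 = 1.980 mol.
The cells are in series, so the same 1.980 mol of electrons passes through the second cell.
2 H⁺ + 2 e⁻ → H₂ — 2 mol e⁻ per mol H₂, so n(H₂) = 1.980/2 = 0.9902 mol.
V = nRT/P = (0.9902 × 8.314 × 315) / (118 × 10³) = 0.0220 m³ = 22.0 L.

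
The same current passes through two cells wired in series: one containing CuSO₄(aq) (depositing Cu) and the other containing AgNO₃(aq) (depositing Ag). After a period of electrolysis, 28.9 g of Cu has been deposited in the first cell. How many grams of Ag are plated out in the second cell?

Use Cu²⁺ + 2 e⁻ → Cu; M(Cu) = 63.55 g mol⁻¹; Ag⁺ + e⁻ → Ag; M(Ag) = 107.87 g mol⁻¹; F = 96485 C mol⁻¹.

98.1 g

n(Cu) = 28.9 / 63.55 = 0.4548 mol.
Since Cu²⁺ + 2 e⁻ → Cu, n(e⁻) passed = 2 × 0.4548 = 0.9095 mol.
Cells in series carry the same charge, so the same 0.9095 mol of electrons passes through cell 2.
Ag⁺ + e⁻ → Ag, so n(Ag) = 0.9095 / 1 = 0.9095 mol.
m(Ag) = 0.9095 × 107.87 = 98.1 g.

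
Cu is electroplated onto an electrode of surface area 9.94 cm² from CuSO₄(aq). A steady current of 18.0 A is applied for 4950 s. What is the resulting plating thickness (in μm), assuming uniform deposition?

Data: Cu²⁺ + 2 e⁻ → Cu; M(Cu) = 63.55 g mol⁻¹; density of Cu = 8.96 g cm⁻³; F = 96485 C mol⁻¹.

Q = I·t = 18.00 × 4950.0 = 89100 C; n(e⁻) = 0.9235 mol.
n(Cu) = n(e⁻)/2 = 0.4617 mol, so m = 0.4617 × 63.55 = 29.34 g.
Volume = m/ρ = 29.34 / 8.96 = 3.275 cm³.
Thickness = V/A = 3.275 / 9.94 = 0.329 cm = 3290 μm.

3290 μm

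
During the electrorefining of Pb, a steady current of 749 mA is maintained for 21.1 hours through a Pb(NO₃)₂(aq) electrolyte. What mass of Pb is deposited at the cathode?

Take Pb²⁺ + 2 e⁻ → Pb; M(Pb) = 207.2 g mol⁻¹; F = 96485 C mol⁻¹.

Q = I·t = 0.7490 A × 75960 s = 56890 C.
n(e⁻) = Q/F = 56890 / 96485 = 0.5897 mol.
Pb²⁺ + 2 e⁻ → Pb, so n(Pb) = n(e⁻)/2 = 0.2948 mol.
m = n·M = 0.2948 × 207.2 = 61.1 g.

61.1 g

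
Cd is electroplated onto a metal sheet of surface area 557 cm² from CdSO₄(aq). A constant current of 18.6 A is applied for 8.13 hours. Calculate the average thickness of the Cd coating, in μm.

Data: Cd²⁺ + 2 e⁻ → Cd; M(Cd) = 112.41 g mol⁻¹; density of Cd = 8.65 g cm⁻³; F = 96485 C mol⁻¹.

Q = I·t = 18.60 × 29268 = 544400 C; n(e⁻) = 5.642 mol.
n(Cd) = n(e⁻)/2 = 2.821 mol, so m = 2.821 × 112.41 = 317.1 g.
Volume = m/ρ = 317.1 / 8.65 = 36.66 cm³.
Thickness = V/A = 36.66 / 557 = 0.0658 cm = 658 μm.

658 μm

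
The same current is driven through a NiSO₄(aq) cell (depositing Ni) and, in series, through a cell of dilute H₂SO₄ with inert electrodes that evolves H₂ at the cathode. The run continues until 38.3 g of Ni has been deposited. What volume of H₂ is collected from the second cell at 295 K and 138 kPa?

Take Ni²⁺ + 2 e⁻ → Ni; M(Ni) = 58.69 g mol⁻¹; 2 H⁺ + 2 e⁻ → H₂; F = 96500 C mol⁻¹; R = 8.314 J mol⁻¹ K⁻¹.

n(Ni) = 38.3 / 58.69 = 0.6526 mol, so n(e⁻) = 2 × 0.6526 = 1.305 mol.
The cells are in series, so the same 1.305 mol of electrons passes through the second cell.
2 H⁺ + 2 e⁻ → H₂ — 2 mol e⁻ per mol H₂, so n(H₂) = 1.305/2 = 0.6526 mol.
V = nRT/P = (0.6526 × 8.314 × 295) / (138 × 10³) = 0.0116 m³ = 11.6 L.

11.6 L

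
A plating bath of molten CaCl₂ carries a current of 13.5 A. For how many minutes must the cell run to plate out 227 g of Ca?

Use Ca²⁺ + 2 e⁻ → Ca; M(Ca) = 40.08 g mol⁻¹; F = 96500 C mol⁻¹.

n(Ca) = m/M = 227 / 40.08 = 5.664 mol.
Each Ca atom requires 2 electrons, so n(e⁻) = 2 × 5.664 = 11.33 mol.
Q = n(e⁻)·F = 11.33 × 96500 = 1093000 C.
t = Q/I = 1093000 / 13.50 A = 80970 s = 1350 min.

1350 min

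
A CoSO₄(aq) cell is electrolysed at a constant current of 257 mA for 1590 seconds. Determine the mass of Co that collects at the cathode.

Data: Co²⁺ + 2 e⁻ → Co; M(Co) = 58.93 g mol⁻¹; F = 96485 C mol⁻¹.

Q = I·t = 0.2570 A × 1590.0 s = 408.6 C.
n(e⁻) = Q/F = 408.6 / 96485 = 0.004235 mol.
Co²⁺ + 2 e⁻ → Co, so n(Co) = n(e⁻)/2 = 0.002118 mol.
m = n·M = 0.002118 × 58.93 = 0.125 g.

0.125 g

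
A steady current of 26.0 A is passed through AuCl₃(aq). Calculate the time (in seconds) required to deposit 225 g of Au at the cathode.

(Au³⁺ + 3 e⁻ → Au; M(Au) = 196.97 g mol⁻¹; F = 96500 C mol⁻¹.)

n(Au) = m/M = 225 / 196.97 = 1.142 mol.
Each Au atom requires 3 electrons, so n(e⁻) = 3 × 1.142 = 3.427 mol.
Q = n(e⁻)·F = 3.427 × 96500 = 330700 C.
t = Q/I = 330700 / 26.00 A = 12720 s.

12700 s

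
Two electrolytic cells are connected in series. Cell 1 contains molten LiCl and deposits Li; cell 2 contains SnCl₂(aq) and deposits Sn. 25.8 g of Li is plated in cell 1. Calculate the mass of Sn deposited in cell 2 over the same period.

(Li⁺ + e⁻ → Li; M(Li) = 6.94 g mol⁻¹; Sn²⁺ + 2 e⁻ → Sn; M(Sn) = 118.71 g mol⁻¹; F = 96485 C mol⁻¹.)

221 g

n(Li) = 25.8 / 6.94 = 3.718 mol.
Since Li⁺ + e⁻ → Li, n(e⁻) passed = 1 × 3.718 = 3.718 mol.
Cells in series carry the same charge, so the same 3.718 mol of electrons passes through cell 2.
Sn²⁺ + 2 e⁻ → Sn, so n(Sn) = 3.718 / 2 = 1.859 mol.
m(Sn) = 1.859 × 118.71 = 221 g.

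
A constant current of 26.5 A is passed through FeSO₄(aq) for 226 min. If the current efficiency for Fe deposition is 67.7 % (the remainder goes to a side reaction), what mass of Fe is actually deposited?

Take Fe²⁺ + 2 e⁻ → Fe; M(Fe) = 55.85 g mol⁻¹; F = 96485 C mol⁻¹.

70.4 g

Q = I·t = 26.50 × 13560 = 359300 C.
n(e⁻) = 359300/96485 = 3.724 mol; theoretically n(Fe) = 3.724/2 = 1.862 mol, m_theo = 104.0 g.
At 67.7 % efficiency, m_actual = 0.677 × 104.0 = 70.4 g.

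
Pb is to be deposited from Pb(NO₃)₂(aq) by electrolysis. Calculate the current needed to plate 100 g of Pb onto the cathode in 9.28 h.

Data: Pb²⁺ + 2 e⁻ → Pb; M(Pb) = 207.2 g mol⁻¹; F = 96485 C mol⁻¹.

n(Pb) = 100 / 207.2 = 0.4826 mol.
n(e⁻) = 2 × 0.4826 = 0.9653 mol.
Q = n(e⁻)·F = 0.9653 × 96485 = 93130 C.
I = Q/t = 93130 / 33408 s = 2.79 A.

2.79 A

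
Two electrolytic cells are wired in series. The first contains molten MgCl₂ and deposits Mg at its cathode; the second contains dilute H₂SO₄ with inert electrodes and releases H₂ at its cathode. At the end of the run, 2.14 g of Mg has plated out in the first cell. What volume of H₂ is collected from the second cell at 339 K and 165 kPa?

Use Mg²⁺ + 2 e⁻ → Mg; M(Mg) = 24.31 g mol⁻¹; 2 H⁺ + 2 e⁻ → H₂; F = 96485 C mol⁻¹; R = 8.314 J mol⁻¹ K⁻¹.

1.50 L

n(Mg) = 2.14 / 24.31 = 0.08803 mol, so n(e⁻) = 2 × 0.08803 = 0.1761 mol.
The cells are in series, so the same 0.1761 mol of electrons passes through the second cell.
2 H⁺ + 2 e⁻ → H₂ — 2 mol e⁻ per mol H₂, so n(H₂) = 0.1761/2 = 0.08803 mol.
V = nRT/P = (0.08803 × 8.314 × 339) / (165 × 10³) = 0.00150 m³ = 1.50 L.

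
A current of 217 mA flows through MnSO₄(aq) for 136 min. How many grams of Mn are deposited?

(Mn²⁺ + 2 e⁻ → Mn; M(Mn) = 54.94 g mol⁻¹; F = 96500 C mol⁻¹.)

0.504 g

Q = I·t = 0.2170 A × 8160.0 s = 1771 C.
n(e⁻) = Q/F = 1771 / 96500 = 0.01835 mol.
Mn²⁺ + 2 e⁻ → Mn, so n(Mn) = n(e⁻)/2 = 0.009175 mol.
m = n·M = 0.009175 × 54.94 = 0.504 g.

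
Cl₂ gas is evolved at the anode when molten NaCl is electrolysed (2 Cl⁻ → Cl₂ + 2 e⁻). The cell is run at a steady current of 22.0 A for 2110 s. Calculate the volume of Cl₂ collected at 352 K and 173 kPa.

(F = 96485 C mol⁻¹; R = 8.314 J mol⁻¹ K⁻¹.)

4.07 L

Q = I·t = 22.00 A × 2110.0 s = 46420 C.
n(e⁻) = Q/F = 46420 / 96485 = 0.4811 mol.
2 electrons are transferred per Cl₂ molecule, so n(Cl₂) = 0.4811 / 2 = 0.2406 mol.
V = nRT/P = (0.2406 × 8.314 × 352) / (173 × 10³ Pa) = 0.00407 m³ = 4.07 L.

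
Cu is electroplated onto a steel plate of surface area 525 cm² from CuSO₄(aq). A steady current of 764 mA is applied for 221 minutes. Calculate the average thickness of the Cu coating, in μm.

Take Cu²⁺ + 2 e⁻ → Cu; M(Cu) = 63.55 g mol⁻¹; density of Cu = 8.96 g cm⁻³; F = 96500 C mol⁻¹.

7.09 μm

Q = I·t = 0.7640 × 13260 = 10130 C; n(e⁻) = 0.1050 mol.
n(Cu) = n(e⁻)/2 = 0.05249 mol, so m = 0.05249 × 63.55 = 3.336 g.
Volume = m/ρ = 3.336 / 8.96 = 0.3723 cm³.
Thickness = V/A = 0.3723 / 525 = 7.09 × 10⁻⁴ cm = 7.09 μm.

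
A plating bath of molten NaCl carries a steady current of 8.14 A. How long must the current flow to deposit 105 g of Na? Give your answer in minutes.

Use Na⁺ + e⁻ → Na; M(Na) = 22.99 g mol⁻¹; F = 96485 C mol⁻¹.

902 min

n(Na) = m/M = 105 / 22.99 = 4.567 mol.
Each Na atom requires 1 electron, so n(e⁻) = 1 × 4.567 = 4.567 mol.
Q = n(e⁻)·F = 4.567 × 96485 = 440700 C.
t = Q/I = 440700 / 8.140 A = 54140 s = 902 min.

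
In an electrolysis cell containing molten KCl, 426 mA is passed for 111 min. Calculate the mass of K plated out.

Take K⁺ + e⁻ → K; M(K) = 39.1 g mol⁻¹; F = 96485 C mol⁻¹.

Q = I·t = 0.4260 A × 6660.0 s = 2837 C.
n(e⁻) = Q/F = 2837 / 96485 = 0.02941 mol.
K⁺ + e⁻ → K, so n(K) = n(e⁻)/1 = 0.02941 mol.
m = n·M = 0.02941 × 39.1 = 1.15 g.

1.15 g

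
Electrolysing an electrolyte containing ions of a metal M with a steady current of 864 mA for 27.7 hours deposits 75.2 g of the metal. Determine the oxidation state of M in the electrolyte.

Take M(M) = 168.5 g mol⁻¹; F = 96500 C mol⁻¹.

+2

Q = I·t = 0.8640 A × 99720 s = 86160 C, so n(e⁻) = 86160/96500 = 0.8928 mol.
n(M) deposited = 75.2 / 168.5 = 0.4463 mol.
Electrons per atom = n(e⁻)/n(M) = 0.8928 / 0.4463 = 2.00 ≈ 2, so the ion is M²⁺.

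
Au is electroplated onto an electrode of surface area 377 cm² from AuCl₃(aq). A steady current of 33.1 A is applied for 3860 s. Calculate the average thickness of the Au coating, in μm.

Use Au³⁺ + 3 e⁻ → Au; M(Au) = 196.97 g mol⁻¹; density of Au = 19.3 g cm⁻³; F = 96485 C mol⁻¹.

119 μm

Q = I·t = 33.10 × 3860.0 = 127800 C; n(e⁻) = 1.324 mol.
n(Au) = n(e⁻)/3 = 0.4414 mol, so m = 0.4414 × 196.97 = 86.94 g.
Volume = m/ρ = 86.94 / 19.3 = 4.505 cm³.
Thickness = V/A = 4.505 / 377 = 0.0119 cm = 119 μm.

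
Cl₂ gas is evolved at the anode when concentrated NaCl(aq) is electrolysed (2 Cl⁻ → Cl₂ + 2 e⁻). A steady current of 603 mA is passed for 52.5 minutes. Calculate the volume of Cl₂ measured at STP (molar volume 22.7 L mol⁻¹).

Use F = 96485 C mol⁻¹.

0.223 L

Q = I·t = 0.6030 A × 3150.0 s = 1899 C.
n(e⁻) = Q/F = 1899 / 96485 = 0.01969 mol.
2 electrons are transferred per Cl₂ molecule, so n(Cl₂) = 0.01969 / 2 = 0.009843 mol.
V = n × V_m = 0.009843 × 22.7 = 0.223 L.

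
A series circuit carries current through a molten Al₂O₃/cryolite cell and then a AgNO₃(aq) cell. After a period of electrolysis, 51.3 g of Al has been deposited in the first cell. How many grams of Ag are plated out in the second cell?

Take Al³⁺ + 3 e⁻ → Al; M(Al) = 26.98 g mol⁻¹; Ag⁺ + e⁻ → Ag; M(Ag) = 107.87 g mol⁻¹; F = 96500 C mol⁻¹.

615 g

n(Al) = 51.3 / 26.98 = 1.901 mol.
Since Al³⁺ + 3 e⁻ → Al, n(e⁻) passed = 3 × 1.901 = 5.704 mol.
Cells in series carry the same charge, so the same 5.704 mol of electrons passes through cell 2.
Ag⁺ + e⁻ → Ag, so n(Ag) = 5.704 / 1 = 5.704 mol.
m(Ag) = 5.704 × 107.87 = 615 g.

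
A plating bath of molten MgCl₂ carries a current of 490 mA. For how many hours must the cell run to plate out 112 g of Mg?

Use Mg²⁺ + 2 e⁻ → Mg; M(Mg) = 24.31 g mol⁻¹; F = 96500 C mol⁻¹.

n(Mg) = m/M = 112 / 24.31 = 4.607 mol.
Each Mg atom requires 2 electrons, so n(e⁻) = 2 × 4.607 = 9.214 mol.
Q = n(e⁻)·F = 9.214 × 96500 = 889200 C.
t = Q/I = 889200 / 0.4900 A = 1815000 s = 504 h.

504 h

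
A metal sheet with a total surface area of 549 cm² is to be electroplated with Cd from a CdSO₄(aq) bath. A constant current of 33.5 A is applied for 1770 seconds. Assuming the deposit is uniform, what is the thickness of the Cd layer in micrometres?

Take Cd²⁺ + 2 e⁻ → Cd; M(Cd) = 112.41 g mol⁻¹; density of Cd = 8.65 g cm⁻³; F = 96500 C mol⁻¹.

72.7 μm

Q = I·t = 33.50 × 1770.0 = 59300 C; n(e⁻) = 0.6145 mol.
n(Cd) = n(e⁻)/2 = 0.3072 mol, so m = 0.3072 × 112.41 = 34.54 g.
Volume = m/ρ = 34.54 / 8.65 = 3.993 cm³.
Thickness = V/A = 3.993 / 549 = 0.00727 cm = 72.7 μm.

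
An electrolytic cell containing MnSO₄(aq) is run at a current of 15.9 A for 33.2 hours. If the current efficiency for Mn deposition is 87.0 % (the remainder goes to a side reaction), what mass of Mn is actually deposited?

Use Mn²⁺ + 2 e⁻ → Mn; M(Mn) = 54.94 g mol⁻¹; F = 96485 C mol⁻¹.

Q = I·t = 15.90 × 119520 = 1900000 C.
n(e⁻) = 1900000/96485 = 19.70 mol; theoretically n(Mn) = 19.70/2 = 9.848 mol, m_theo = 541.0 g.
At 87.0 % efficiency, m_actual = 0.870 × 541.0 = 471 g.

471 g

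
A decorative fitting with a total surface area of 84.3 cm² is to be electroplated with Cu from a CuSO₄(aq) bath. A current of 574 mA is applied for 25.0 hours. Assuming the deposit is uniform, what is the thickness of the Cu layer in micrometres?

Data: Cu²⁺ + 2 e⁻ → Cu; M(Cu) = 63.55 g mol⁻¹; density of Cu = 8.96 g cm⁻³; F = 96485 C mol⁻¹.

Q = I·t = 0.5740 × 90000 = 51660 C; n(e⁻) = 0.5354 mol.
n(Cu) = n(e⁻)/2 = 0.2677 mol, so m = 0.2677 × 63.55 = 17.01 g.
Volume = m/ρ = 17.01 / 8.96 = 1.899 cm³.
Thickness = V/A = 1.899 / 84.3 = 0.0225 cm = 225 μm.

225 μm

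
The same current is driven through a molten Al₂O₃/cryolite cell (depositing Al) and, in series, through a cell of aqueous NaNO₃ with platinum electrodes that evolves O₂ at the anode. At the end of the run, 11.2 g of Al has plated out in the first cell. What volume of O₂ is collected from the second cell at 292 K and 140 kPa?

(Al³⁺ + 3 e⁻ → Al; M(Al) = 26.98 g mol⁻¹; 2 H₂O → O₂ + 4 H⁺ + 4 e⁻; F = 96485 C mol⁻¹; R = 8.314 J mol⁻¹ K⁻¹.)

n(Al) = 11.2 / 26.98 = 0.4151 mol, so n(e⁻) = 3 × 0.4151 = 1.245 mol.
The cells are in series, so the same 1.245 mol of electrons passes through the second cell.
2 H₂O → O₂ + 4 H⁺ + 4 e⁻ — 4 mol e⁻ per mol O₂, so n(O₂) = 1.245/4 = 0.3113 mol.
V = nRT/P = (0.3113 × 8.314 × 292) / (140 × 10³) = 0.00540 m³ = 5.40 L.

5.40 L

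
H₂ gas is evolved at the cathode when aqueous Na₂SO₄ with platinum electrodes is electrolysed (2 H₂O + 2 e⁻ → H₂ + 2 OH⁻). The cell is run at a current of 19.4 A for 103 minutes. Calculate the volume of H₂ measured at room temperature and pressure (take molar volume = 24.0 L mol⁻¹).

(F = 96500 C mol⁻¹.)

14.9 L

Q = I·t = 19.40 A × 6180.0 s = 119900 C.
n(e⁻) = Q/F = 119900 / 96500 = 1.242 mol.
2 electrons are transferred per H₂ molecule, so n(H₂) = 1.242 / 2 = 0.6212 mol.
V = n × V_m = 0.6212 × 24.0 = 14.9 L.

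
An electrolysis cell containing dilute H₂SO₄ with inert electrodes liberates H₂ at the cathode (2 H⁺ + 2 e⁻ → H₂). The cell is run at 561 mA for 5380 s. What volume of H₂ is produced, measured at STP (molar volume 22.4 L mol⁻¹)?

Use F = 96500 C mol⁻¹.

0.350 L

Q = I·t = 0.5610 A × 5380.0 s = 3018 C.
n(e⁻) = Q/F = 3018 / 96500 = 0.03128 mol.
2 electrons are transferred per H₂ molecule, so n(H₂) = 0.03128 / 2 = 0.01564 mol.
V = n × V_m = 0.01564 × 22.4 = 0.350 L.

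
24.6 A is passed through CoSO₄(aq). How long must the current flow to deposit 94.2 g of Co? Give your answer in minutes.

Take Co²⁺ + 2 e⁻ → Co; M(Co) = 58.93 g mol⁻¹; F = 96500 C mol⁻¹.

209 min

n(Co) = m/M = 94.2 / 58.93 = 1.599 mol.
Each Co atom requires 2 electrons, so n(e⁻) = 2 × 1.599 = 3.197 mol.
Q = n(e⁻)·F = 3.197 × 96500 = 308500 C.
t = Q/I = 308500 / 24.60 A = 12540 s = 209 min.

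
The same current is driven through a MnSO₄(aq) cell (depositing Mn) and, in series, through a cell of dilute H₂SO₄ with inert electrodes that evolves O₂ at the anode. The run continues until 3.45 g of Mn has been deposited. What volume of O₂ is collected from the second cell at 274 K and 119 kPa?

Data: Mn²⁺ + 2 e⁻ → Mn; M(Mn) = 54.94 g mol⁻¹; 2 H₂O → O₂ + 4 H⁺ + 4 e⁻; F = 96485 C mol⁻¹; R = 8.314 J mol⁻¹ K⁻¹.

n(Mn) = 3.45 / 54.94 = 0.06280 mol, so n(e⁻) = 2 × 0.06280 = 0.1256 mol.
The cells are in series, so the same 0.1256 mol of electrons passes through the second cell.
2 H₂O → O₂ + 4 H⁺ + 4 e⁻ — 4 mol e⁻ per mol O₂, so n(O₂) = 0.1256/4 = 0.03140 mol.
V = nRT/P = (0.03140 × 8.314 × 274) / (119 × 10³) = 6.01 × 10⁻⁴ m³ = 0.601 L.

0.601 L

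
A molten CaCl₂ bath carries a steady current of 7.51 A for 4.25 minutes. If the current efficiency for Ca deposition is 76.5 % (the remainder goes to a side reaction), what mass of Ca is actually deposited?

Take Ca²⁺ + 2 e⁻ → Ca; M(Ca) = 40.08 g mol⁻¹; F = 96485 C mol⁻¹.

Q = I·t = 7.510 × 255.00 = 1915 C.
n(e⁻) = 1915/96485 = 0.01985 mol; theoretically n(Ca) = 0.01985/2 = 0.009924 mol, m_theo = 0.3978 g.
At 76.5 % efficiency, m_actual = 0.765 × 0.3978 = 0.304 g.

0.304 g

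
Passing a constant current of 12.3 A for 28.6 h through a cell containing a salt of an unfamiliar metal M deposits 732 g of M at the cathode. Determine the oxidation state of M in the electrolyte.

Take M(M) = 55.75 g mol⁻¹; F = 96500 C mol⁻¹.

Q = I·t = 12.30 A × 102960 s = 1266000 C, so n(e⁻) = 1266000/96500 = 13.12 mol.
n(M) deposited = 732 / 55.75 = 13.13 mol.
Electrons per atom = n(e⁻)/n(M) = 13.12 / 13.13 = 0.999 ≈ 1, so the ion is M⁺.

+1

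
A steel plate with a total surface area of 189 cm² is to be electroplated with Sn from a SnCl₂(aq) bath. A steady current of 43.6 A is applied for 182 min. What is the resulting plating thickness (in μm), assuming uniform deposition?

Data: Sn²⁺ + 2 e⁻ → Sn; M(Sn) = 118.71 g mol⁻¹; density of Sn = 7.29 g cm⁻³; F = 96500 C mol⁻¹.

Q = I·t = 43.60 × 10920 = 476100 C; n(e⁻) = 4.934 mol.
n(Sn) = n(e⁻)/2 = 2.467 mol, so m = 2.467 × 118.71 = 292.8 g.
Volume = m/ρ = 292.8 / 7.29 = 40.17 cm³.
Thickness = V/A = 40.17 / 189 = 0.213 cm = 2130 μm.

2130 μm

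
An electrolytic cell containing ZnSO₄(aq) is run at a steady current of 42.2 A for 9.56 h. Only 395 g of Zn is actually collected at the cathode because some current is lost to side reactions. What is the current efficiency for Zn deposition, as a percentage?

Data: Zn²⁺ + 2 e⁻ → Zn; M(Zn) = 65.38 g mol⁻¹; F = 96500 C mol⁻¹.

80.3 %

Q = I·t = 42.20 × 34416 = 1452000 C; n(e⁻) = 1452000/96500 = 15.05 mol.
Theoretical n(Zn) = n(e⁻)/2 = 7.525 mol, i.e. m_theo = 7.525 × 65.38 = 492.0 g.
Efficiency = m_actual / m_theo = 395 / 492.0 = 80.3 %.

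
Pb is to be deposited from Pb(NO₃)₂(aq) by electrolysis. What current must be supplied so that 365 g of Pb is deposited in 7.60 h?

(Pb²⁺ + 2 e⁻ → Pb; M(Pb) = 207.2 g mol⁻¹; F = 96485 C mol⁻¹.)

n(Pb) = 365 / 207.2 = 1.762 mol.
n(e⁻) = 2 × 1.762 = 3.523 mol.
Q = n(e⁻)·F = 3.523 × 96485 = 339900 C.
I = Q/t = 339900 / 27360 s = 12.4 A.

12.4 A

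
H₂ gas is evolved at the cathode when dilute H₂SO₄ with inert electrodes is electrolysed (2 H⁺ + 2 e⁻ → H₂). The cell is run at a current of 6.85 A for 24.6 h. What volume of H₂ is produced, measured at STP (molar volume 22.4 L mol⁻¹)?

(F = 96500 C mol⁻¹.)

70.4 L

Q = I·t = 6.850 A × 88560 s = 606600 C.
n(e⁻) = Q/F = 606600 / 96500 = 6.286 mol.
2 electrons are transferred per H₂ molecule, so n(H₂) = 6.286 / 2 = 3.143 mol.
V = n × V_m = 3.143 × 22.4 = 70.4 L.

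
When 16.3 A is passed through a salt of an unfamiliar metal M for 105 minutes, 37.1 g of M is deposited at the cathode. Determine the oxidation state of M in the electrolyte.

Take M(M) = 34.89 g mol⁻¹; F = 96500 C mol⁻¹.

Q = I·t = 16.30 A × 6300.0 s = 102700 C, so n(e⁻) = 102700/96500 = 1.064 mol.
n(M) deposited = 37.1 / 34.89 = 1.063 mol.
Electrons per atom = n(e⁻)/n(M) = 1.064 / 1.063 = 1.00 ≈ 1, so the ion is M⁺.

+1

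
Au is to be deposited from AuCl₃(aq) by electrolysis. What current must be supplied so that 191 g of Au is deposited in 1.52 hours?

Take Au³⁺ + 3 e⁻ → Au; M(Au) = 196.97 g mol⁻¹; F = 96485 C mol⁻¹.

51.3 A

n(Au) = 191 / 196.97 = 0.9697 mol.
n(e⁻) = 3 × 0.9697 = 2.909 mol.
Q = n(e⁻)·F = 2.909 × 96485 = 280700 C.
I = Q/t = 280700 / 5472.0 s = 51.3 A.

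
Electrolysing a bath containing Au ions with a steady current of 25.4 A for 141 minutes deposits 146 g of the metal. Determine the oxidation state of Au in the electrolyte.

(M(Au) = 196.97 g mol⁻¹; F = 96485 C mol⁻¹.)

Q = I·t = 25.40 A × 8460.0 s = 214900 C, so n(e⁻) = 214900/96485 = 2.227 mol.
n(Au) deposited = 146 / 196.97 = 0.7412 mol.
Electrons per atom = n(e⁻)/n(Au) = 2.227 / 0.7412 = 3.00 ≈ 3, so the ion is Au³⁺.

+3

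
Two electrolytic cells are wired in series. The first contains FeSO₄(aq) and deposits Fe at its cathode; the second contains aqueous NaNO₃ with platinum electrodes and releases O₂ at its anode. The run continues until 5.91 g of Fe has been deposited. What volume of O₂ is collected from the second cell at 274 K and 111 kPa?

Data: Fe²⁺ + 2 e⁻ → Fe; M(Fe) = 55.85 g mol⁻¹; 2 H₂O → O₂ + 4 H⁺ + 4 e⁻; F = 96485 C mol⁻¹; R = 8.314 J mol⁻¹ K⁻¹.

1.09 L

n(Fe) = 5.91 / 55.85 = 0.1058 mol, so n(e⁻) = 2 × 0.1058 = 0.2116 mol.
The cells are in series, so the same 0.2116 mol of electrons passes through the second cell.
2 H₂O → O₂ + 4 H⁺ + 4 e⁻ — 4 mol e⁻ per mol O₂, so n(O₂) = 0.2116/4 = 0.05291 mol.
V = nRT/P = (0.05291 × 8.314 × 274) / (111 × 10³) = 0.00109 m³ = 1.09 L.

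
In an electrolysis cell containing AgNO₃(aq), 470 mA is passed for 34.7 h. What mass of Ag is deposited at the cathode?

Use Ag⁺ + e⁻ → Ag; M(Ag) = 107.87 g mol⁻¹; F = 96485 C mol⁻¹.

Q = I·t = 0.4700 A × 124920 s = 58710 C.
n(e⁻) = Q/F = 58710 / 96485 = 0.6085 mol.
Ag⁺ + e⁻ → Ag, so n(Ag) = n(e⁻)/1 = 0.6085 mol.
m = n·M = 0.6085 × 107.87 = 65.6 g.

65.6 g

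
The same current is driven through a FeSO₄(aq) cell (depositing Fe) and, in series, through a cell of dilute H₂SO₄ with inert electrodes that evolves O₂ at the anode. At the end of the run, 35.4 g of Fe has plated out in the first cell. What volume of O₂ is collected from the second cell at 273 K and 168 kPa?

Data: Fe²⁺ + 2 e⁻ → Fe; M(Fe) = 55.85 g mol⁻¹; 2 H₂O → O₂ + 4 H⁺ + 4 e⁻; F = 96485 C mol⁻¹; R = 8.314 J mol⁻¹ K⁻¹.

4.28 L

n(Fe) = 35.4 / 55.85 = 0.6338 mol, so n(e⁻) = 2 × 0.6338 = 1.268 mol.
The cells are in series, so the same 1.268 mol of electrons passes through the second cell.
2 H₂O → O₂ + 4 H⁺ + 4 e⁻ — 4 mol e⁻ per mol O₂, so n(O₂) = 1.268/4 = 0.3169 mol.
V = nRT/P = (0.3169 × 8.314 × 273) / (168 × 10³) = 0.00428 m³ = 4.28 L.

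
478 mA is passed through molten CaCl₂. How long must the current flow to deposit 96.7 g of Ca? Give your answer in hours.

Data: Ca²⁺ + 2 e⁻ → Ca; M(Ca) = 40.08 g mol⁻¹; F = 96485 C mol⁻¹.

n(Ca) = m/M = 96.7 / 40.08 = 2.413 mol.
Each Ca atom requires 2 electrons, so n(e⁻) = 2 × 2.413 = 4.825 mol.
Q = n(e⁻)·F = 4.825 × 96485 = 465600 C.
t = Q/I = 465600 / 0.4780 A = 974000 s = 271 h.

271 h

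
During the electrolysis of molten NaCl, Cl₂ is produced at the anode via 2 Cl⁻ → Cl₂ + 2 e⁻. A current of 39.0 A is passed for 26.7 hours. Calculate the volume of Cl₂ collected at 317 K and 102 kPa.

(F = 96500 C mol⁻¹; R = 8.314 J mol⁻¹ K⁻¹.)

502 L

Q = I·t = 39.00 A × 96120 s = 3749000 C.
n(e⁻) = Q/F = 3749000 / 96500 = 38.85 mol.
2 electrons are transferred per Cl₂ molecule, so n(Cl₂) = 38.85 / 2 = 19.42 mol.
V = nRT/P = (19.42 × 8.314 × 317) / (102 × 10³ Pa) = 0.502 m³ = 502 L.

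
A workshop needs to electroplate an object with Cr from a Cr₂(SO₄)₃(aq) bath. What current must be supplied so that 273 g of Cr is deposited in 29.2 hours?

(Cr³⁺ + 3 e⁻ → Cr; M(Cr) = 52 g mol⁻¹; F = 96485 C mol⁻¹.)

n(Cr) = 273 / 52 = 5.250 mol.
n(e⁻) = 3 × 5.250 = 15.75 mol.
Q = n(e⁻)·F = 15.75 × 96485 = 1520000 C.
I = Q/t = 1520000 / 105120 s = 14.5 A.

14.5 A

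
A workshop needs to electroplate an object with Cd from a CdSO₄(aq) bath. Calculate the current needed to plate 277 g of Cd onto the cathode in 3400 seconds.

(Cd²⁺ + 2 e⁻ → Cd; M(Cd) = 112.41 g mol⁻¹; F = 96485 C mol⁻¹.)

n(Cd) = 277 / 112.41 = 2.464 mol.
n(e⁻) = 2 × 2.464 = 4.928 mol.
Q = n(e⁻)·F = 4.928 × 96485 = 475500 C.
I = Q/t = 475500 / 3400.0 s = 140 A.

140 A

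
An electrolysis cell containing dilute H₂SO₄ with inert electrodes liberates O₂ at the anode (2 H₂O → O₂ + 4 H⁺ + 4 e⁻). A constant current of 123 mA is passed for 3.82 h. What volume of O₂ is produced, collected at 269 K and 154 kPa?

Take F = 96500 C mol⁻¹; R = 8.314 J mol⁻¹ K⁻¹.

0.0636 L

Q = I·t = 0.1230 A × 13752 s = 1691 C.
n(e⁻) = Q/F = 1691 / 96500 = 0.01753 mol.
4 electrons are transferred per O₂ molecule, so n(O₂) = 0.01753 / 4 = 0.004382 mol.
V = nRT/P = (0.004382 × 8.314 × 269) / (154 × 10³ Pa) = 6.36 × 10⁻⁵ m³ = 0.0636 L.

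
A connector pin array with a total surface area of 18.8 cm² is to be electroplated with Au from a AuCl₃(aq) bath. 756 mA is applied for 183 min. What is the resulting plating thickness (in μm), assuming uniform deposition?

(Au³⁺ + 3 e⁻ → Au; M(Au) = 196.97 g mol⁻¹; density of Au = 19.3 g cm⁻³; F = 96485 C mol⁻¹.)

156 μm

Q = I·t = 0.7560 × 10980 = 8301 C; n(e⁻) = 0.08603 mol.
n(Au) = n(e⁻)/3 = 0.02868 mol, so m = 0.02868 × 196.97 = 5.649 g.
Volume = m/ρ = 5.649 / 19.3 = 0.2927 cm³.
Thickness = V/A = 0.2927 / 18.8 = 0.0156 cm = 156 μm.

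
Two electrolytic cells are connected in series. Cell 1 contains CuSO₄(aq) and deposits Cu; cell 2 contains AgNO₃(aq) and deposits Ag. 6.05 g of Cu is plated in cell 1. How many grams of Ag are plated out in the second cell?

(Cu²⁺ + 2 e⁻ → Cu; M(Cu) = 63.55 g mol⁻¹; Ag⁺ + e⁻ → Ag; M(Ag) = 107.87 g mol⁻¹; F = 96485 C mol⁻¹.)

n(Cu) = 6.05 / 63.55 = 0.09520 mol.
Since Cu²⁺ + 2 e⁻ → Cu, n(e⁻) passed = 2 × 0.09520 = 0.1904 mol.
Cells in series carry the same charge, so the same 0.1904 mol of electrons passes through cell 2.
Ag⁺ + e⁻ → Ag, so n(Ag) = 0.1904 / 1 = 0.1904 mol.
m(Ag) = 0.1904 × 107.87 = 20.5 g.

20.5 g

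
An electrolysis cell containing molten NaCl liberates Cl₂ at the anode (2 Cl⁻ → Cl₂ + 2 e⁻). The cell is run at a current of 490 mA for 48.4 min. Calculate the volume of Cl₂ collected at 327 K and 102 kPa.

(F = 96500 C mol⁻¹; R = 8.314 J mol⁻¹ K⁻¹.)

Q = I·t = 0.4900 A × 2904.0 s = 1423 C.
n(e⁻) = Q/F = 1423 / 96500 = 0.01475 mol.
2 electrons are transferred per Cl₂ molecule, so n(Cl₂) = 0.01475 / 2 = 0.007373 mol.
V = nRT/P = (0.007373 × 8.314 × 327) / (102 × 10³ Pa) = 1.97 × 10⁻⁴ m³ = 0.197 L.

0.197 L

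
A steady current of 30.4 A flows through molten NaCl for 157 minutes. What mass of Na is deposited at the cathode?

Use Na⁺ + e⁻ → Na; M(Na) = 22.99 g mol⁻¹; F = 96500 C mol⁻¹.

Q = I·t = 30.40 A × 9420.0 s = 286400 C.
n(e⁻) = Q/F = 286400 / 96500 = 2.968 mol.
Na⁺ + e⁻ → Na, so n(Na) = n(e⁻)/1 = 2.968 mol.
m = n·M = 2.968 × 22.99 = 68.2 g.

68.2 g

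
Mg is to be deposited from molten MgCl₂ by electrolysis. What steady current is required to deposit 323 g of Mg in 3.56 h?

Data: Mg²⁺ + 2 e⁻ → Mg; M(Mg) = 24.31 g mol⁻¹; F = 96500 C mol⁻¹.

200 A

n(Mg) = 323 / 24.31 = 13.29 mol.
n(e⁻) = 2 × 13.29 = 26.57 mol.
Q = n(e⁻)·F = 26.57 × 96500 = 2564000 C.
I = Q/t = 2564000 / 12816 s = 200 A.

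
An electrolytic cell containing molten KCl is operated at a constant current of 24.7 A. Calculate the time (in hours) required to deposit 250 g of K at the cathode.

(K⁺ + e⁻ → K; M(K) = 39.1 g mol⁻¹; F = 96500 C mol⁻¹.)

n(K) = m/M = 250 / 39.1 = 6.394 mol.
Each K atom requires 1 electron, so n(e⁻) = 1 × 6.394 = 6.394 mol.
Q = n(e⁻)·F = 6.394 × 96500 = 617000 C.
t = Q/I = 617000 / 24.70 A = 24980 s = 6.94 h.

6.94 h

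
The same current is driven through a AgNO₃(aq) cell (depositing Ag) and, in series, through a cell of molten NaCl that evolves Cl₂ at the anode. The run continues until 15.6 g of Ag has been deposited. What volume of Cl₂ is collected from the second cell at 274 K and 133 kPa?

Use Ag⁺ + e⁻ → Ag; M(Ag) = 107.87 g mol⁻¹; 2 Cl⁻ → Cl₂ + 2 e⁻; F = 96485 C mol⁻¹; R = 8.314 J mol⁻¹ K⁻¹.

1.24 L

n(Ag) = 15.6 / 107.87 = 0.1446 mol, so n(e⁻) = 1 × 0.1446 = 0.1446 mol.
The cells are in series, so the same 0.1446 mol of electrons passes through the second cell.
2 Cl⁻ → Cl₂ + 2 e⁻ — 2 mol e⁻ per mol Cl₂, so n(Cl₂) = 0.1446/2 = 0.07231 mol.
V = nRT/P = (0.07231 × 8.314 × 274) / (133 × 10³) = 0.00124 m³ = 1.24 L.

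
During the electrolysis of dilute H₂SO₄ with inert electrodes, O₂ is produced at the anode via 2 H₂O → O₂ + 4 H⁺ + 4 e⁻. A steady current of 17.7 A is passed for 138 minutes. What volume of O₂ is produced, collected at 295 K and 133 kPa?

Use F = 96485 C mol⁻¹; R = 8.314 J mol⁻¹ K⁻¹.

7.00 L

Q = I·t = 17.70 A × 8280.0 s = 146600 C.
n(e⁻) = Q/F = 146600 / 96485 = 1.519 mol.
4 electrons are transferred per O₂ molecule, so n(O₂) = 1.519 / 4 = 0.3797 mol.
V = nRT/P = (0.3797 × 8.314 × 295) / (133 × 10³ Pa) = 0.00700 m³ = 7.00 L.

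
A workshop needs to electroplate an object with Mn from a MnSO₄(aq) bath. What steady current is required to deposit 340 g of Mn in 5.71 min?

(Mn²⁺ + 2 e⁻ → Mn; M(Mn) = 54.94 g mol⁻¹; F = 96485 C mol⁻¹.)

3490 A

n(Mn) = 340 / 54.94 = 6.189 mol.
n(e⁻) = 2 × 6.189 = 12.38 mol.
Q = n(e⁻)·F = 12.38 × 96485 = 1194000 C.
I = Q/t = 1194000 / 342.60 s = 3490 A.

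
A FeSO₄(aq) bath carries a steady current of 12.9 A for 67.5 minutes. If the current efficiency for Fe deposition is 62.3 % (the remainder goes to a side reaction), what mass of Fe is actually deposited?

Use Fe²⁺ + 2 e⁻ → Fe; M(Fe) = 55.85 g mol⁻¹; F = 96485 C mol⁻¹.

9.42 g

Q = I·t = 12.90 × 4050.0 = 52240 C.
n(e⁻) = 52240/96485 = 0.5415 mol; theoretically n(Fe) = 0.5415/2 = 0.2707 mol, m_theo = 15.12 g.
At 62.3 % efficiency, m_actual = 0.623 × 15.12 = 9.42 g.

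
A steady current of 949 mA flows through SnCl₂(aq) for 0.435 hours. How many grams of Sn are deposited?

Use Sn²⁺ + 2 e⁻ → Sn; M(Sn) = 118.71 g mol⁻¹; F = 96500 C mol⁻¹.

0.914 g

Q = I·t = 0.9490 A × 1566.0 s = 1486 C.
n(e⁻) = Q/F = 1486 / 96500 = 0.01540 mol.
Sn²⁺ + 2 e⁻ → Sn, so n(Sn) = n(e⁻)/2 = 0.007700 mol.
m = n·M = 0.007700 × 118.71 = 0.914 g.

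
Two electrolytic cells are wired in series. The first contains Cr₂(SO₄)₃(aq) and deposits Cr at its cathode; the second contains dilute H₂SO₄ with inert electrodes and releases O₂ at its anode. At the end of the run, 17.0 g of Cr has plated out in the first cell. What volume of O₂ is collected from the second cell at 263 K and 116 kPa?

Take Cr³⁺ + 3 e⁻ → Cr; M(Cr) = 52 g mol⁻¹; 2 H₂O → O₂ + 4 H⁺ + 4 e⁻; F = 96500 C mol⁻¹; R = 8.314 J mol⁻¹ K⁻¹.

n(Cr) = 17.0 / 52 = 0.3269 mol, so n(e⁻) = 3 × 0.3269 = 0.9808 mol.
The cells are in series, so the same 0.9808 mol of electrons passes through the second cell.
2 H₂O → O₂ + 4 H⁺ + 4 e⁻ — 4 mol e⁻ per mol O₂, so n(O₂) = 0.9808/4 = 0.2452 mol.
V = nRT/P = (0.2452 × 8.314 × 263) / (116 × 10³) = 0.00462 m³ = 4.62 L.

4.62 L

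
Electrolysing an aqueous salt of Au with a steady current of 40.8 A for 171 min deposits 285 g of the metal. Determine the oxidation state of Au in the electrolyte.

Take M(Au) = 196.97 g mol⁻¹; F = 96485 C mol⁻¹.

+3

Q = I·t = 40.80 A × 10260 s = 418600 C, so n(e⁻) = 418600/96485 = 4.339 mol.
n(Au) deposited = 285 / 196.97 = 1.447 mol.
Electrons per atom = n(e⁻)/n(Au) = 4.339 / 1.447 = 3.00 ≈ 3, so the ion is Au³⁺.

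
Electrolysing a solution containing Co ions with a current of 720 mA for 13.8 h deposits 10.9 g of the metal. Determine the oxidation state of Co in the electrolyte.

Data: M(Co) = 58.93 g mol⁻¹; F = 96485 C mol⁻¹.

+2

Q = I·t = 0.7200 A × 49680 s = 35770 C, so n(e⁻) = 35770/96485 = 0.3707 mol.
n(Co) deposited = 10.9 / 58.93 = 0.1850 mol.
Electrons per atom = n(e⁻)/n(Co) = 0.3707 / 0.1850 = 2.00 ≈ 2, so the ion is Co²⁺.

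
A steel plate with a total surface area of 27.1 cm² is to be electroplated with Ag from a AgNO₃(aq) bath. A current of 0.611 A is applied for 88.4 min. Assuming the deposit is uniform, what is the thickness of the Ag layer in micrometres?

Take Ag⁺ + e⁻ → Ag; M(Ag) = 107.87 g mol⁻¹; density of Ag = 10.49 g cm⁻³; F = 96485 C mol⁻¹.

127 μm

Q = I·t = 0.6110 × 5304.0 = 3241 C; n(e⁻) = 0.03359 mol.
n(Ag) = n(e⁻)/1 = 0.03359 mol, so m = 0.03359 × 107.87 = 3.623 g.
Volume = m/ρ = 3.623 / 10.49 = 0.3454 cm³.
Thickness = V/A = 0.3454 / 27.1 = 0.0127 cm = 127 μm.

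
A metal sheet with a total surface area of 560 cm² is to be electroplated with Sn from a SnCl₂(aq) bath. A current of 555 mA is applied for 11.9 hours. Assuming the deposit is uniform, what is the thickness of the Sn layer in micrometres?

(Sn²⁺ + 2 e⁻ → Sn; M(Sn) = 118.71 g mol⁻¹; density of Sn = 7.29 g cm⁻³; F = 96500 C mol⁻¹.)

Q = I·t = 0.5550 × 42840 = 23780 C; n(e⁻) = 0.2464 mol.
n(Sn) = n(e⁻)/2 = 0.1232 mol, so m = 0.1232 × 118.71 = 14.62 g.
Volume = m/ρ = 14.62 / 7.29 = 2.006 cm³.
Thickness = V/A = 2.006 / 560 = 0.00358 cm = 35.8 μm.

35.8 μm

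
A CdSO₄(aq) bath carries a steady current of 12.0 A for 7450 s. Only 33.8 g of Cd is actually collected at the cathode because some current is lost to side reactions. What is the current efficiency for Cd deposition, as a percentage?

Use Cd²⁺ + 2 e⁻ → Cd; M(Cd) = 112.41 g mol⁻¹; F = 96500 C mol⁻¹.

64.9 %

Q = I·t = 12.00 × 7450.0 = 89400 C; n(e⁻) = 89400/96500 = 0.9264 mol.
Theoretical n(Cd) = n(e⁻)/2 = 0.4632 mol, i.e. m_theo = 0.4632 × 112.41 = 52.07 g.
Efficiency = m_actual / m_theo = 33.8 / 52.07 = 64.9 %.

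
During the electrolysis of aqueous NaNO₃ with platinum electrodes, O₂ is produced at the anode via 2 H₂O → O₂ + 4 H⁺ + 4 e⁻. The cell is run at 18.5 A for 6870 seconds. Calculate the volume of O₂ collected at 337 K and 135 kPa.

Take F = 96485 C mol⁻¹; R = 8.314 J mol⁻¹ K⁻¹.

Q = I·t = 18.50 A × 6870.0 s = 127100 C.
n(e⁻) = Q/F = 127100 / 96485 = 1.317 mol.
4 electrons are transferred per O₂ molecule, so n(O₂) = 1.317 / 4 = 0.3293 mol.
V = nRT/P = (0.3293 × 8.314 × 337) / (135 × 10³ Pa) = 0.00683 m³ = 6.83 L.

6.83 L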